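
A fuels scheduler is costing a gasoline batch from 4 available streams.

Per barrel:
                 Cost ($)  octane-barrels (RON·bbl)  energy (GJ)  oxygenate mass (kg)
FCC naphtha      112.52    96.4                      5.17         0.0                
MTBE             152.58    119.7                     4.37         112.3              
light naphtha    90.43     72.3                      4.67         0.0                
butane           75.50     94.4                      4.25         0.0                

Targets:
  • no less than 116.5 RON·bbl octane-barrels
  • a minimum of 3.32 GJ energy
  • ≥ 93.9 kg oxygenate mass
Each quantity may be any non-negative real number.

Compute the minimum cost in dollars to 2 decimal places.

This is a linear program. Let x1 = barrels of FCC naphtha, x2 = barrels of MTBE, x3 = barrels of light naphtha, x4 = barrels of butane.
min 112.52x1 + 152.58x2 + 90.43x3 + 75.5x4 with:
  96.4x1 + 119.7x2 + 72.3x3 + 94.4x4 ≥ 116.5   (octane-barrels)
  5.17x1 + 4.37x2 + 4.67x3 + 4.25x4 ≥ 3.32   (energy)
  112.3x2 ≥ 93.9   (oxygenate mass)
  x1, x2, x3, x4 ≥ 0.
The cheapest feasible vertex uses only MTBE, butane; FCC naphtha, light naphtha are not used. Binding constraints: octane-barrels and oxygenate mass.
Optimal quantities: MTBE = 0.83615 barrels, butane = 0.17386 barrels.
Cost = 152.58·0.83615 + 75.5·0.17386 = 140.7062.

$140.71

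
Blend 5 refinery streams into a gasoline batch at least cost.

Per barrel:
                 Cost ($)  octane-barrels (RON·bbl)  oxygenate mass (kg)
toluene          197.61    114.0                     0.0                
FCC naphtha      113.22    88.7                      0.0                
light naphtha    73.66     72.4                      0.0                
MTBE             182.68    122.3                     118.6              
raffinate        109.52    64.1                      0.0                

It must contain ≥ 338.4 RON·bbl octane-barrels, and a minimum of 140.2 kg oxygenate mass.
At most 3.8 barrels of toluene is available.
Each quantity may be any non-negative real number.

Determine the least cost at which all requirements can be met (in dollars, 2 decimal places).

$413.15

Set it up as a linear program. Let x1 = barrels of toluene, x2 = barrels of FCC naphtha, x3 = barrels of light naphtha, x4 = barrels of MTBE, x5 = barrels of raffinate.
min 197.61x1 + 113.22x2 + 73.66x3 + 182.68x4 + 109.52x5 with:
  114x1 + 88.7x2 + 72.4x3 + 122.3x4 + 64.1x5 ≥ 338.4   (octane-barrels)
  118.6x4 ≥ 140.2   (oxygenate mass)
  x1 ≤ 3.8
  x1, x2, x3, x4, x5 ≥ 0.
The cheapest feasible vertex uses only light naphtha, MTBE; toluene, FCC naphtha, raffinate are not used. The octane-barrels and oxygenate mass requirements are met with equality.
Solving gives x3 = 2.6772, x4 = 1.1821.
Hence cost = 73.66·2.6772 + 182.68·1.1821 = $413.1486.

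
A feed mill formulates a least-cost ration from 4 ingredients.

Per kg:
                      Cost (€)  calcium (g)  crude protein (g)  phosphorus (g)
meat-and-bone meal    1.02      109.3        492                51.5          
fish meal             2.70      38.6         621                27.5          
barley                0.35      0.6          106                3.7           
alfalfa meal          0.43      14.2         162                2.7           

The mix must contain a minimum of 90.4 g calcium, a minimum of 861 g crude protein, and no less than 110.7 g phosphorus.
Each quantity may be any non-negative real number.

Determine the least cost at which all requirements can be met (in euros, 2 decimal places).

Let x1 = kg of meat-and-bone meal, x2 = kg of fish meal, x3 = kg of barley, x4 = kg of alfalfa meal.
min 1.02x1 + 2.7x2 + 0.35x3 + 0.43x4 with:
  109.3x1 + 38.6x2 + 0.6x3 + 14.2x4 ≥ 90.4   (calcium)
  492x1 + 621x2 + 106x3 + 162x4 ≥ 861   (crude protein)
  51.5x1 + 27.5x2 + 3.7x3 + 2.7x4 ≥ 110.7   (phosphorus)
  x1, x2, x3, x4 ≥ 0.
At the optimum only meat-and-bone meal is positive (fish meal, barley, alfalfa meal = 0). Binding constraint: phosphorus.
Solving gives x1 = 2.15.
Hence cost = 1.02·2.15 = €2.1930.

€2.19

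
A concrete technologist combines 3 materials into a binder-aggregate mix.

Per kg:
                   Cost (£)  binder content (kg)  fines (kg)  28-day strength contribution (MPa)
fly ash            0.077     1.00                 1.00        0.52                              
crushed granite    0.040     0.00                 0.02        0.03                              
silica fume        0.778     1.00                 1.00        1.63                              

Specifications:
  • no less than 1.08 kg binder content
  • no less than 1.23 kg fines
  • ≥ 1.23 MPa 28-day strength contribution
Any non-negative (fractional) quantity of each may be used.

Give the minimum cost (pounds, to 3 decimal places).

£0.182

This is a linear program. Let x1 = kg of fly ash, x2 = kg of crushed granite, x3 = kg of silica fume.
min 0.077x1 + 0.04x2 + 0.778x3 s.t.:
  1x1 + 1x3 ≥ 1.08   (binder content)
  1x1 + 0.02x2 + 1x3 ≥ 1.23   (fines)
  0.52x1 + 0.03x2 + 1.63x3 ≥ 1.23   (28-day strength contribution)
  x1, x2, x3 ≥ 0.
The minimum-cost mix takes nothing from crushed granite, silica fume — only fly ash. Binding constraint: 28-day strength contribution.
So fly ash = 2.365 kg.
Objective = 0.077·2.365 = 0.18211.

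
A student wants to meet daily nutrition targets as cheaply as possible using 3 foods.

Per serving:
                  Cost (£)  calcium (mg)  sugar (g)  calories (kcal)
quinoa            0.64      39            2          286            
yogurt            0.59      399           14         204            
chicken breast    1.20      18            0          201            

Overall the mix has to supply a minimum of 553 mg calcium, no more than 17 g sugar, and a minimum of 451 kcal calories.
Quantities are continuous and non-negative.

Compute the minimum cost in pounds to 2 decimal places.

£5.28

Let x1 = servings of quinoa, x2 = servings of yogurt, x3 = servings of chicken breast.
Minimize 0.64x1 + 0.59x2 + 1.2x3 s.t.:
  39x1 + 399x2 + 18x3 ≥ 553   (calcium)
  2x1 + 14x2 ≤ 17   (sugar)
  286x1 + 204x2 + 201x3 ≥ 451   (calories)
  x1, x2, x3 ≥ 0.
At the optimum only yogurt, chicken breast are positive (quinoa = 0). There the calcium and sugar constraints are tight.
That vertex is x2 = 1.214, x3 = 3.806.
Total cost: 0.59·1.214 + 1.2·3.806 = 5.2835.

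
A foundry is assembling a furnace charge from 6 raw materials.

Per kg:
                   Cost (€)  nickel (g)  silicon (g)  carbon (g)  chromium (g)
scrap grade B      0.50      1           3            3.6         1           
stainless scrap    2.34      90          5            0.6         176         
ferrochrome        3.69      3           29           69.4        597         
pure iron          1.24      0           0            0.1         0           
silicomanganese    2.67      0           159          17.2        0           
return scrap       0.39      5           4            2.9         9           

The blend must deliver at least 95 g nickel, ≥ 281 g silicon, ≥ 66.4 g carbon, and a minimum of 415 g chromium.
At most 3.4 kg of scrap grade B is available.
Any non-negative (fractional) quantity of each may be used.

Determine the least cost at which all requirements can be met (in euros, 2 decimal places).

Treat it as an LP. Let x1 = kg of scrap grade B, x2 = kg of stainless scrap, x3 = kg of ferrochrome, x4 = kg of pure iron, x5 = kg of silicomanganese, x6 = kg of return scrap.
min 0.5x1 + 2.34x2 + 3.69x3 + 1.24x4 + 2.67x5 + 0.39x6 subject to:
  1x1 + 90x2 + 3x3 + 5x6 ≥ 95   (nickel)
  3x1 + 5x2 + 29x3 + 159x5 + 4x6 ≥ 281   (silicon)
  3.6x1 + 0.6x2 + 69.4x3 + 0.1x4 + 17.2x5 + 2.9x6 ≥ 66.4   (carbon)
  1x1 + 176x2 + 597x3 + 9x6 ≥ 415   (chromium)
  x1 ≤ 3.4
  x1, x2, x3, x4, x5, x6 ≥ 0.
The cheapest feasible vertex uses only stainless scrap, ferrochrome, silicomanganese; scrap grade B, pure iron, return scrap are not used. There the nickel, silicon, carbon constraints are tight.
So stainless scrap = 1.037 kg, ferrochrome = 0.5424 kg, silicomanganese = 1.636 kg.
Total cost: 2.34·1.037 + 3.69·0.5424 + 2.67·1.636 = 8.7962.

€8.80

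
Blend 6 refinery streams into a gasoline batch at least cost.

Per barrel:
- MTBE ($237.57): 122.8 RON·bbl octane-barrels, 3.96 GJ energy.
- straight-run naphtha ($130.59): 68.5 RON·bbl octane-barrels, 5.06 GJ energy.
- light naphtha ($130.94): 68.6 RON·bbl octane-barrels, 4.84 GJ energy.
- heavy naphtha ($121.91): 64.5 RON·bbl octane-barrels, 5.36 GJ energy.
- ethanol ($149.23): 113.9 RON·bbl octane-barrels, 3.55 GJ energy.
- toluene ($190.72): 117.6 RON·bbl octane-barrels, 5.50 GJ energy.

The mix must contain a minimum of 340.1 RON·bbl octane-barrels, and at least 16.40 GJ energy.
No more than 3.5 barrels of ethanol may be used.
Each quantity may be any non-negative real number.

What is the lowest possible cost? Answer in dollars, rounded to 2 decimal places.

This is a linear program. Let x1 = barrels of MTBE, x2 = barrels of straight-run naphtha, x3 = barrels of light naphtha, x4 = barrels of heavy naphtha, x5 = barrels of ethanol, x6 = barrels of toluene.
Minimise 237.57x1 + 130.59x2 + 130.94x3 + 121.91x4 + 149.23x5 + 190.72x6 s.t.:
  122.8x1 + 68.5x2 + 68.6x3 + 64.5x4 + 113.9x5 + 117.6x6 ≥ 340.1   (octane-barrels)
  3.96x1 + 5.06x2 + 4.84x3 + 5.36x4 + 3.55x5 + 5.5x6 ≥ 16.4   (energy)
  x5 ≤ 3.5
  x1, x2, x3, x4, x5, x6 ≥ 0.
At the optimum only heavy naphtha, ethanol are positive (MTBE, straight-run naphtha, light naphtha, toluene = 0). The octane-barrels and energy requirements are met with equality.
That vertex is x4 = 1.73147, x5 = 2.00545.
Objective = 121.91·1.73147 + 149.23·2.00545 = 510.3568.

$510.36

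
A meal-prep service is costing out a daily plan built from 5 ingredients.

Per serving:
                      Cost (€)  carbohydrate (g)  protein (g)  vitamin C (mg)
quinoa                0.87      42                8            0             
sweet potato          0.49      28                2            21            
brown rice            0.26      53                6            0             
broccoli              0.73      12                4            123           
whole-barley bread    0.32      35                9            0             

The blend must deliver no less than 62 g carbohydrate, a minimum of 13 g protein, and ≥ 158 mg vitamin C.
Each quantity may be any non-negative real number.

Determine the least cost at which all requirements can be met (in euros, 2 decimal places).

€1.24

Set it up as a linear program. Let x1 = servings of quinoa, x2 = servings of sweet potato, x3 = servings of brown rice, x4 = servings of broccoli, x5 = servings of whole-barley bread.
Minimise 0.87x1 + 0.49x2 + 0.26x3 + 0.73x4 + 0.32x5 subject to:
  42x1 + 28x2 + 53x3 + 12x4 + 35x5 ≥ 62   (carbohydrate)
  8x1 + 2x2 + 6x3 + 4x4 + 9x5 ≥ 13   (protein)
  21x2 + 123x4 ≥ 158   (vitamin C)
  x1, x2, x3, x4, x5 ≥ 0.
At the optimum only brown rice, broccoli, whole-barley bread are positive (quinoa, sweet potato = 0). The carbohydrate, protein, vitamin C requirements are met with equality.
Optimal quantities: brown rice = 0.5397 servings, broccoli = 1.285 servings, whole-barley bread = 0.5137 servings.
Total cost: 0.26·0.5397 + 0.73·1.285 + 0.32·0.5137 = 1.2428.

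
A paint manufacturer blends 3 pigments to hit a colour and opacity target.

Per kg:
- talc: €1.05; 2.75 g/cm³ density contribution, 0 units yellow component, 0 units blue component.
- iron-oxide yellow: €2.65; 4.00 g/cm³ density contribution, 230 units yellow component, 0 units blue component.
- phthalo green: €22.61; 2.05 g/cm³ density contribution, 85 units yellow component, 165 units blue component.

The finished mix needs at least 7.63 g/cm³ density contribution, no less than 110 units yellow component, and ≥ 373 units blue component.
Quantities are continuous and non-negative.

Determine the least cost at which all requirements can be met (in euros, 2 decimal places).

Treat it as an LP. Let x1 = kg of talc, x2 = kg of iron-oxide yellow, x3 = kg of phthalo green.
Minimise 1.05x1 + 2.65x2 + 22.61x3 with:
  2.75x1 + 4x2 + 2.05x3 ≥ 7.63   (density contribution)
  230x2 + 85x3 ≥ 110   (yellow component)
  165x3 ≥ 373   (blue component)
  x1, x2, x3 ≥ 0.
The optimal basis is {talc, phthalo green}; iron-oxide yellow drops out. There the density contribution and blue component constraints are tight.
Optimal quantities: talc = 1.089 kg, phthalo green = 2.261 kg.
Hence cost = 1.05·1.089 + 22.61·2.261 = €52.2647.

€52.26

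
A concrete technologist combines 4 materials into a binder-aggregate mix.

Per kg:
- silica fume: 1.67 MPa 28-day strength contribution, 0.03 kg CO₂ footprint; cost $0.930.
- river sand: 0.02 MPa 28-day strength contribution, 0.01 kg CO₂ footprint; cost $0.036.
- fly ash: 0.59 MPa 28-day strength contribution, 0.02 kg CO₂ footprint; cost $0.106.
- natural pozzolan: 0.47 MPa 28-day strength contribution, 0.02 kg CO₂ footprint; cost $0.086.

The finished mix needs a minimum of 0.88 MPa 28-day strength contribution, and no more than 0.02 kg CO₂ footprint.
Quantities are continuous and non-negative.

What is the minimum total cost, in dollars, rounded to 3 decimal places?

$0.391

Let x1 = kg of silica fume, x2 = kg of river sand, x3 = kg of fly ash, x4 = kg of natural pozzolan.
min 0.93x1 + 0.036x2 + 0.106x3 + 0.086x4 subject to:
  1.67x1 + 0.02x2 + 0.59x3 + 0.47x4 ≥ 0.88   (28-day strength contribution)
  0.03x1 + 0.01x2 + 0.02x3 + 0.02x4 ≤ 0.02   (CO₂ footprint)
  x1, x2, x3, x4 ≥ 0.
The cheapest feasible vertex uses only silica fume, fly ash; river sand, natural pozzolan are not used. The 28-day strength contribution and CO₂ footprint requirements are met with equality.
Solving gives x1 = 0.3694, x3 = 0.4459.
Cost = 0.93·0.3694 + 0.106·0.4459 = 0.39081.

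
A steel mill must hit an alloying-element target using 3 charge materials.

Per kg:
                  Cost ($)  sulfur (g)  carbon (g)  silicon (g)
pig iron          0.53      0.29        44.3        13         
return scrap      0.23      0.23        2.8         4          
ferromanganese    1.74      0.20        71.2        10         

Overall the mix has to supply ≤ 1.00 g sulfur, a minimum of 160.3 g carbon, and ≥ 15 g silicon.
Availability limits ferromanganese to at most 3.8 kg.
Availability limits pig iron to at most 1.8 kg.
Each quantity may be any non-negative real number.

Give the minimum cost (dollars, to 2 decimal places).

$2.92

Let x1 = kg of pig iron, x2 = kg of return scrap, x3 = kg of ferromanganese.
min 0.53x1 + 0.23x2 + 1.74x3 with:
  0.29x1 + 0.23x2 + 0.2x3 ≤ 1   (sulfur)
  44.3x1 + 2.8x2 + 71.2x3 ≥ 160.3   (carbon)
  13x1 + 4x2 + 10x3 ≥ 15   (silicon)
  x3 ≤ 3.8
  x1 ≤ 1.8
  x1, x2, x3 ≥ 0.
The minimum-cost mix takes nothing from return scrap — only pig iron, ferromanganese. Binding constraints: carbon and the pig iron cap.
That vertex is x1 = 1.8, x3 = 1.131.
Cost = 0.53·1.8 + 1.74·1.131 = 2.9219.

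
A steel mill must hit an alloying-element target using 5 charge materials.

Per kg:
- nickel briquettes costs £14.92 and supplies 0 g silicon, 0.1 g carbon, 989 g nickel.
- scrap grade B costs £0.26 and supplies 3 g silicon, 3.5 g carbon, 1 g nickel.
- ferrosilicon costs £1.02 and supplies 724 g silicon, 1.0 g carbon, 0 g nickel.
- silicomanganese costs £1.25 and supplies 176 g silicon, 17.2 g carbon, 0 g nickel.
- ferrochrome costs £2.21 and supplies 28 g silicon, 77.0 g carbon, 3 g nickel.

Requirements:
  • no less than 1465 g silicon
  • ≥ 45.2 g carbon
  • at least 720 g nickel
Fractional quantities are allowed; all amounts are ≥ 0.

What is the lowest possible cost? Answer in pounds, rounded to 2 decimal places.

Let x1 = kg of nickel briquettes, x2 = kg of scrap grade B, x3 = kg of ferrosilicon, x4 = kg of silicomanganese, x5 = kg of ferrochrome.
min 14.92x1 + 0.26x2 + 1.02x3 + 1.25x4 + 2.21x5 s.t.:
  3x2 + 724x3 + 176x4 + 28x5 ≥ 1465   (silicon)
  0.1x1 + 3.5x2 + 1x3 + 17.2x4 + 77x5 ≥ 45.2   (carbon)
  989x1 + 1x2 + 3x5 ≥ 720   (nickel)
  x1, x2, x3, x4, x5 ≥ 0.
The cheapest feasible vertex uses only nickel briquettes, ferrosilicon, ferrochrome; scrap grade B, silicomanganese are not used. There the silicon, carbon, nickel constraints are tight.
Optimal quantities: nickel briquettes = 0.7263 kg, ferrosilicon = 2.002 kg, ferrochrome = 0.5601 kg.
Total cost: 14.92·0.7263 + 1.02·2.002 + 2.21·0.5601 = 14.1163.

£14.12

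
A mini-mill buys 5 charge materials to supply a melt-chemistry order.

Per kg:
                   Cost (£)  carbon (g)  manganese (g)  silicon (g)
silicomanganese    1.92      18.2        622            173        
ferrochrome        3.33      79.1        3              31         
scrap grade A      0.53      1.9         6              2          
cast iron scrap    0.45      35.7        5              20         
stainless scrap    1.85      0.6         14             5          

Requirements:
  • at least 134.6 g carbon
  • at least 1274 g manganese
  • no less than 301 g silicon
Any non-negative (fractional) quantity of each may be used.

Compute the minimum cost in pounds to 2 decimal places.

£5.12

Let x1 = kg of silicomanganese, x2 = kg of ferrochrome, x3 = kg of scrap grade A, x4 = kg of cast iron scrap, x5 = kg of stainless scrap.
min 1.92x1 + 3.33x2 + 0.53x3 + 0.45x4 + 1.85x5 subject to:
  18.2x1 + 79.1x2 + 1.9x3 + 35.7x4 + 0.6x5 ≥ 134.6   (carbon)
  622x1 + 3x2 + 6x3 + 5x4 + 14x5 ≥ 1274   (manganese)
  173x1 + 31x2 + 2x3 + 20x4 + 5x5 ≥ 301   (silicon)
  x1, x2, x3, x4, x5 ≥ 0.
The cheapest feasible vertex uses only silicomanganese, cast iron scrap; ferrochrome, scrap grade A, stainless scrap are not used. Binding constraints: carbon and manganese.
Solving gives x1 = 2.026, x4 = 2.737.
Total cost: 1.92·2.026 + 0.45·2.737 = 5.1216.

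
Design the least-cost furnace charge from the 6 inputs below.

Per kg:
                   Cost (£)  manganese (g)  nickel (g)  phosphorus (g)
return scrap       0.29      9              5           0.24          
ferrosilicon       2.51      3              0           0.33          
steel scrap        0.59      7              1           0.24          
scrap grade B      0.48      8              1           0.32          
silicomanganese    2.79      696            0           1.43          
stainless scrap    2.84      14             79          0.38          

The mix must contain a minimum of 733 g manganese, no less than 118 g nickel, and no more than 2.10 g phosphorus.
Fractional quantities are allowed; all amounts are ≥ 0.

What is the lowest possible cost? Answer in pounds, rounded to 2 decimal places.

£7.10

Let x1 = kg of return scrap, x2 = kg of ferrosilicon, x3 = kg of steel scrap, x4 = kg of scrap grade B, x5 = kg of silicomanganese, x6 = kg of stainless scrap.
Minimise 0.29x1 + 2.51x2 + 0.59x3 + 0.48x4 + 2.79x5 + 2.84x6 s.t.:
  9x1 + 3x2 + 7x3 + 8x4 + 696x5 + 14x6 ≥ 733   (manganese)
  5x1 + 1x3 + 1x4 + 79x6 ≥ 118   (nickel)
  0.24x1 + 0.33x2 + 0.24x3 + 0.32x4 + 1.43x5 + 0.38x6 ≤ 2.1   (phosphorus)
  x1, x2, x3, x4, x5, x6 ≥ 0.
The optimal basis is {silicomanganese, stainless scrap}; return scrap, ferrosilicon, steel scrap, scrap grade B drop out. Binding constraints: manganese and nickel.
Optimal quantities: silicomanganese = 1.023 kg, stainless scrap = 1.494 kg.
Hence cost = 2.79·1.023 + 2.84·1.494 = £7.0971.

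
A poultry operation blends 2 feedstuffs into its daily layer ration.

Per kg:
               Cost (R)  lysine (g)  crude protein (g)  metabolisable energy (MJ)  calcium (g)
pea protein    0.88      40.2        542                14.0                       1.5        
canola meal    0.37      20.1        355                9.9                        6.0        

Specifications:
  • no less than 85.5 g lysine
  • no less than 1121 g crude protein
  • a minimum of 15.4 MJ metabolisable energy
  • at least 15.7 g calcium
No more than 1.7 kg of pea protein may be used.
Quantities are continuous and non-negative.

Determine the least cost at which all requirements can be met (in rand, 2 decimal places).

Let x1 = kg of pea protein, x2 = kg of canola meal.
Minimize 0.88x1 + 0.37x2 with:
  40.2x1 + 20.1x2 ≥ 85.5   (lysine)
  542x1 + 355x2 ≥ 1121   (crude protein)
  14x1 + 9.9x2 ≥ 15.4   (metabolisable energy)
  1.5x1 + 6x2 ≥ 15.7   (calcium)
  x1 ≤ 1.7
  x1, x2 ≥ 0.
At the optimum only canola meal is positive (pea protein = 0). Binding constraint: lysine.
So canola meal = 4.254 kg.
Objective = 0.37·4.254 = 1.5740.

R1.57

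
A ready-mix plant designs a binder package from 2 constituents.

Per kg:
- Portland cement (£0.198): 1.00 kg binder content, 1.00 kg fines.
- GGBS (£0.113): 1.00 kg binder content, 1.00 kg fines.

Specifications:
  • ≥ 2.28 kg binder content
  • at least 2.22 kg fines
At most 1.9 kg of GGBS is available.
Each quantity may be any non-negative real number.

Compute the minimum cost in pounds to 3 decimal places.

Let x1 = kg of Portland cement, x2 = kg of GGBS.
Minimize 0.198x1 + 0.113x2 s.t.:
  1x1 + 1x2 ≥ 2.28   (binder content)
  1x1 + 1x2 ≥ 2.22   (fines)
  x2 ≤ 1.9
  x1, x2 ≥ 0.
Both inputs are positive at the optimum. There the binder content and the GGBS cap constraints are tight.
So Portland cement = 0.38 kg, GGBS = 1.9 kg.
Hence cost = 0.198·0.38 + 0.113·1.9 = £0.28994.

£0.290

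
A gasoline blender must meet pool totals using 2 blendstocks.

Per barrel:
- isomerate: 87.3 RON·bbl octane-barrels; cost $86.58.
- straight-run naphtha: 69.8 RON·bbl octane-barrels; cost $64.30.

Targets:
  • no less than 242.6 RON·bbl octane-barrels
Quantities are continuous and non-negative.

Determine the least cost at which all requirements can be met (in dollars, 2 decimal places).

Treat it as an LP. Let x1 = barrels of isomerate, x2 = barrels of straight-run naphtha.
Minimize 86.58x1 + 64.3x2 s.t.:
  87.3x1 + 69.8x2 ≥ 242.6   (octane-barrels)
  x1, x2 ≥ 0.
The minimum-cost mix takes nothing from isomerate — only straight-run naphtha. Binding constraint: octane-barrels.
Optimal quantities: straight-run naphtha = 3.4756 barrels.
Hence cost = 64.3·3.4756 = $223.4811.

$223.48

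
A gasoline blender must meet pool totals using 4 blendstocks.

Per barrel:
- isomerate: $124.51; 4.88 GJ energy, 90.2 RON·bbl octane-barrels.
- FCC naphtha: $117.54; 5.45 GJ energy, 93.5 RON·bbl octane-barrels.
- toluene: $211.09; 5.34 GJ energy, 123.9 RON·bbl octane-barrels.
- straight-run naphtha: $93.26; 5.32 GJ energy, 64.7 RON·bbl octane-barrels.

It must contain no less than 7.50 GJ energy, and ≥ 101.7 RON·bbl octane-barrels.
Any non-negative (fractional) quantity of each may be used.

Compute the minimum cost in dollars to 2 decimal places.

$139.95

This is a linear program. Let x1 = barrels of isomerate, x2 = barrels of FCC naphtha, x3 = barrels of toluene, x4 = barrels of straight-run naphtha.
min 124.51x1 + 117.54x2 + 211.09x3 + 93.26x4 subject to:
  4.88x1 + 5.45x2 + 5.34x3 + 5.32x4 ≥ 7.5   (energy)
  90.2x1 + 93.5x2 + 123.9x3 + 64.7x4 ≥ 101.7   (octane-barrels)
  x1, x2, x3, x4 ≥ 0.
At the optimum only FCC naphtha, straight-run naphtha are positive (isomerate, toluene = 0). There the energy and octane-barrels constraints are tight.
Solving gives x2 = 0.3853, x4 = 1.015.
Total cost: 117.54·0.3853 + 93.26·1.015 = 139.9471.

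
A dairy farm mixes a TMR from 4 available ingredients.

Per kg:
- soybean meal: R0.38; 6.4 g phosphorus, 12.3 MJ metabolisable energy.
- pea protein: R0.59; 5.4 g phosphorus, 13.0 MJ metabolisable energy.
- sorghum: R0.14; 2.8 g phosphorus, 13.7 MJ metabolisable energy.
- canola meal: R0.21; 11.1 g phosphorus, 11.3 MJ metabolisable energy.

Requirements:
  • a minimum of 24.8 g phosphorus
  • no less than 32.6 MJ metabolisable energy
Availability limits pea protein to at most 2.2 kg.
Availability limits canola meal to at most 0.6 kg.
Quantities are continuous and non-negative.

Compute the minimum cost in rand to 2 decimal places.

Let x1 = kg of soybean meal, x2 = kg of pea protein, x3 = kg of sorghum, x4 = kg of canola meal.
Minimize 0.38x1 + 0.59x2 + 0.14x3 + 0.21x4 with:
  6.4x1 + 5.4x2 + 2.8x3 + 11.1x4 ≥ 24.8   (phosphorus)
  12.3x1 + 13x2 + 13.7x3 + 11.3x4 ≥ 32.6   (metabolisable energy)
  x2 ≤ 2.2
  x4 ≤ 0.6
  x1, x2, x3, x4 ≥ 0.
The cheapest feasible vertex uses only sorghum, canola meal; soybean meal, pea protein are not used. The phosphorus and the canola meal cap requirements are met with equality.
Solving gives x3 = 6.479, x4 = 0.6.
Total cost: 0.14·6.479 + 0.21·0.6 = 1.0331.

R1.03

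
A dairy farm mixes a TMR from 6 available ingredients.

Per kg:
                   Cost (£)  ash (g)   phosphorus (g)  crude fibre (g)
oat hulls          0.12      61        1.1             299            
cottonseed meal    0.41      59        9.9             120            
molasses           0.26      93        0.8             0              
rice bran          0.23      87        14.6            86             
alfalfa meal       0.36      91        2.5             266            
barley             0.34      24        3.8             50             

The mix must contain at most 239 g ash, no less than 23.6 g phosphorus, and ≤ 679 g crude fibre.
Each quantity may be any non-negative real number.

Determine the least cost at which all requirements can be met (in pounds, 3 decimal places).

Treat it as an LP. Let x1 = kg of oat hulls, x2 = kg of cottonseed meal, x3 = kg of molasses, x4 = kg of rice bran, x5 = kg of alfalfa meal, x6 = kg of barley.
Minimize 0.12x1 + 0.41x2 + 0.26x3 + 0.23x4 + 0.36x5 + 0.34x6 subject to:
  61x1 + 59x2 + 93x3 + 87x4 + 91x5 + 24x6 ≤ 239   (ash)
  1.1x1 + 9.9x2 + 0.8x3 + 14.6x4 + 2.5x5 + 3.8x6 ≥ 23.6   (phosphorus)
  299x1 + 120x2 + 86x4 + 266x5 + 50x6 ≤ 679   (crude fibre)
  x1, x2, x3, x4, x5, x6 ≥ 0.
The minimum-cost mix takes nothing from oat hulls, cottonseed meal, molasses, alfalfa meal, barley — only rice bran. Binding constraint: phosphorus.
So rice bran = 1.616 kg.
Objective = 0.23·1.616 = 0.37168.

£0.372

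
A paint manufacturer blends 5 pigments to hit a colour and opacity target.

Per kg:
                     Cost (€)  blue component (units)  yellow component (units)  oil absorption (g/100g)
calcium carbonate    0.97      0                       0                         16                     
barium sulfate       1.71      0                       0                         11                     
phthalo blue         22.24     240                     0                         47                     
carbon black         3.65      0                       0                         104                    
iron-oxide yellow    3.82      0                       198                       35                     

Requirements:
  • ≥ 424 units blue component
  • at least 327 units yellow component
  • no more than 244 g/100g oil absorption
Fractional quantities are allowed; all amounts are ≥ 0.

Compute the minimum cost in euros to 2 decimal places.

€45.60

Let x1 = kg of calcium carbonate, x2 = kg of barium sulfate, x3 = kg of phthalo blue, x4 = kg of carbon black, x5 = kg of iron-oxide yellow.
Minimize 0.97x1 + 1.71x2 + 22.24x3 + 3.65x4 + 3.82x5 subject to:
  240x3 ≥ 424   (blue component)
  198x5 ≥ 327   (yellow component)
  16x1 + 11x2 + 47x3 + 104x4 + 35x5 ≤ 244   (oil absorption)
  x1, x2, x3, x4, x5 ≥ 0.
At the optimum only phthalo blue, iron-oxide yellow are positive (calcium carbonate, barium sulfate, carbon black = 0). Binding constraints: blue component and yellow component.
Optimal quantities: phthalo blue = 1.7667 kg, iron-oxide yellow = 1.6515 kg.
Hence cost = 22.24·1.7667 + 3.82·1.6515 = €45.6001.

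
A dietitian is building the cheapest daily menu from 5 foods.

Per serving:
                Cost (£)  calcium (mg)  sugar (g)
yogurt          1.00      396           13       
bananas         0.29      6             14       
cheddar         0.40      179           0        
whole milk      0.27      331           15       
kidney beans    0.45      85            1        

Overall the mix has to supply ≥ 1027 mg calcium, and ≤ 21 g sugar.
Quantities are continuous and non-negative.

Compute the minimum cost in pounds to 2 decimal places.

£1.64

Set it up as a linear program. Let x1 = servings of yogurt, x2 = servings of bananas, x3 = servings of cheddar, x4 = servings of whole milk, x5 = servings of kidney beans.
min 1x1 + 0.29x2 + 0.4x3 + 0.27x4 + 0.45x5 subject to:
  396x1 + 6x2 + 179x3 + 331x4 + 85x5 ≥ 1027   (calcium)
  13x1 + 14x2 + 15x4 + 1x5 ≤ 21   (sugar)
  x1, x2, x3, x4, x5 ≥ 0.
At the optimum only cheddar, whole milk are positive (yogurt, bananas, kidney beans = 0). Binding constraints: calcium and sugar.
Solving gives x3 = 3.149, x4 = 1.4.
Cost = 0.4·3.149 + 0.27·1.4 = 1.6376.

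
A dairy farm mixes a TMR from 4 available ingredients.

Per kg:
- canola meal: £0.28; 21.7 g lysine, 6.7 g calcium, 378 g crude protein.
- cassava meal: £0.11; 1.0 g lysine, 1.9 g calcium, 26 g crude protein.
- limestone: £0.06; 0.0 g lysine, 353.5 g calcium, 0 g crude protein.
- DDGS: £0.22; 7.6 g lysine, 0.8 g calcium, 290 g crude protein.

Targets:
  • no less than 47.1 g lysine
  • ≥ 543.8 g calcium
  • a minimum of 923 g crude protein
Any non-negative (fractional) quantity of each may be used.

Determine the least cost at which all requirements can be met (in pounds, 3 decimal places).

Let x1 = kg of canola meal, x2 = kg of cassava meal, x3 = kg of limestone, x4 = kg of DDGS.
Minimize 0.28x1 + 0.11x2 + 0.06x3 + 0.22x4 with:
  21.7x1 + 1x2 + 7.6x4 ≥ 47.1   (lysine)
  6.7x1 + 1.9x2 + 353.5x3 + 0.8x4 ≥ 543.8   (calcium)
  378x1 + 26x2 + 290x4 ≥ 923   (crude protein)
  x1, x2, x3, x4 ≥ 0.
The cheapest feasible vertex uses only canola meal, limestone; cassava meal, DDGS are not used. Binding constraints: calcium and crude protein.
So canola meal = 2.442 kg, limestone = 1.492 kg.
Total cost: 0.28·2.442 + 0.06·1.492 = 0.77328.

£0.773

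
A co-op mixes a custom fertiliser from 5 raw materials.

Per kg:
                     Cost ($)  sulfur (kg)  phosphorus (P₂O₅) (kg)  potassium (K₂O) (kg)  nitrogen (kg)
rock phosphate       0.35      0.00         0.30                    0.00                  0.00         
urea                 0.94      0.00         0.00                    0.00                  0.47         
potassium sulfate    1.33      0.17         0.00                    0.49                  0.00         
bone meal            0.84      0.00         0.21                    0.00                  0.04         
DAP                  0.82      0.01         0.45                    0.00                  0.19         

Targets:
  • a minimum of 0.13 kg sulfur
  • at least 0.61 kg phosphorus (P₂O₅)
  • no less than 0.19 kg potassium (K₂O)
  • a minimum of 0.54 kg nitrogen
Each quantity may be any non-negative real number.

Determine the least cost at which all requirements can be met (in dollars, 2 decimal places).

$2.59

Let x1 = kg of rock phosphate, x2 = kg of urea, x3 = kg of potassium sulfate, x4 = kg of bone meal, x5 = kg of DAP.
Minimize 0.35x1 + 0.94x2 + 1.33x3 + 0.84x4 + 0.82x5 with:
  0.17x3 + 0.01x5 ≥ 0.13   (sulfur)
  0.3x1 + 0.21x4 + 0.45x5 ≥ 0.61   (phosphorus (P₂O₅))
  0.49x3 ≥ 0.19   (potassium (K₂O))
  0.47x2 + 0.04x4 + 0.19x5 ≥ 0.54   (nitrogen)
  x1, x2, x3, x4, x5 ≥ 0.
The optimal basis is {urea, potassium sulfate, DAP}; rock phosphate, bone meal drop out. Binding constraints: sulfur, phosphorus (P₂O₅), nitrogen.
Solving gives x2 = 0.6009, x3 = 0.685, x5 = 1.356.
Cost = 0.94·0.6009 + 1.33·0.685 + 0.82·1.356 = 2.5878.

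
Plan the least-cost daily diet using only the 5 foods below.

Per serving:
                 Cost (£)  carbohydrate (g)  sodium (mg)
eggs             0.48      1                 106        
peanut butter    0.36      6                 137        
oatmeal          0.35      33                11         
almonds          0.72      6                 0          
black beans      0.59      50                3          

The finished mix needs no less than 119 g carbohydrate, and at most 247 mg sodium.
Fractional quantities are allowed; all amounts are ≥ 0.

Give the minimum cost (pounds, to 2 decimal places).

Let x1 = servings of eggs, x2 = servings of peanut butter, x3 = servings of oatmeal, x4 = servings of almonds, x5 = servings of black beans.
Minimise 0.48x1 + 0.36x2 + 0.35x3 + 0.72x4 + 0.59x5 subject to:
  1x1 + 6x2 + 33x3 + 6x4 + 50x5 ≥ 119   (carbohydrate)
  106x1 + 137x2 + 11x3 + 3x5 ≤ 247   (sodium)
  x1, x2, x3, x4, x5 ≥ 0.
The cheapest feasible vertex uses only oatmeal; eggs, peanut butter, almonds, black beans are not used. The carbohydrate requirement is met with equality.
So oatmeal = 3.606 servings.
Hence cost = 0.35·3.606 = £1.2621.

£1.26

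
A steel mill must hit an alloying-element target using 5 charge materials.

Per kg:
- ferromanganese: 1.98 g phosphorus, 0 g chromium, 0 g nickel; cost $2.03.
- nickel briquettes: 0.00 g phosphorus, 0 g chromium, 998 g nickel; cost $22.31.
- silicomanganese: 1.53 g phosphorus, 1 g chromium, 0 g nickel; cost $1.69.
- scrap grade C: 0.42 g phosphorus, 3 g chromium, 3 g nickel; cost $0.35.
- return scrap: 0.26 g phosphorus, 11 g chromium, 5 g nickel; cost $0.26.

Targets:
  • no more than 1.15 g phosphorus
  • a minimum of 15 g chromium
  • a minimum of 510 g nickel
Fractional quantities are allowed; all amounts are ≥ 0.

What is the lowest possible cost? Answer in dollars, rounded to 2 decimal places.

$11.60

This is a linear program. Let x1 = kg of ferromanganese, x2 = kg of nickel briquettes, x3 = kg of silicomanganese, x4 = kg of scrap grade C, x5 = kg of return scrap.
min 2.03x1 + 22.31x2 + 1.69x3 + 0.35x4 + 0.26x5 s.t.:
  1.98x1 + 1.53x3 + 0.42x4 + 0.26x5 ≤ 1.15   (phosphorus)
  1x3 + 3x4 + 11x5 ≥ 15   (chromium)
  998x2 + 3x4 + 5x5 ≥ 510   (nickel)
  x1, x2, x3, x4, x5 ≥ 0.
The optimal basis is {nickel briquettes, return scrap}; ferromanganese, silicomanganese, scrap grade C drop out. There the chromium and nickel constraints are tight.
Solving gives x2 = 0.5042, x5 = 1.364.
Total cost: 22.31·0.5042 + 0.26·1.364 = 11.6033.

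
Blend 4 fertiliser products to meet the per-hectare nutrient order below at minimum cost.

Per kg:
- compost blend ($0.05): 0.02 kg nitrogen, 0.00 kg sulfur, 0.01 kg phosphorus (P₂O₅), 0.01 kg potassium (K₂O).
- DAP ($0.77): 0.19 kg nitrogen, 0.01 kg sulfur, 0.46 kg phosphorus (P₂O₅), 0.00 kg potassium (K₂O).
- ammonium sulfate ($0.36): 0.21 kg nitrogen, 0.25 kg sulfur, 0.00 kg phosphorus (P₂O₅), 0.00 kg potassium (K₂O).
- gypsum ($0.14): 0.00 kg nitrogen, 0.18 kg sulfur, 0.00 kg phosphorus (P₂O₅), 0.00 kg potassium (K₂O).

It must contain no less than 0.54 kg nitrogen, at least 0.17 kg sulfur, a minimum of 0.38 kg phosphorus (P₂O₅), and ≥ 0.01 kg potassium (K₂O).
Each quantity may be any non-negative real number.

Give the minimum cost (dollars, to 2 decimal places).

$1.30

Treat it as an LP. Let x1 = kg of compost blend, x2 = kg of DAP, x3 = kg of ammonium sulfate, x4 = kg of gypsum.
Minimise 0.05x1 + 0.77x2 + 0.36x3 + 0.14x4 with:
  0.02x1 + 0.19x2 + 0.21x3 ≥ 0.54   (nitrogen)
  0.01x2 + 0.25x3 + 0.18x4 ≥ 0.17   (sulfur)
  0.01x1 + 0.46x2 ≥ 0.38   (phosphorus (P₂O₅))
  0.01x1 ≥ 0.01   (potassium (K₂O))
  x1, x2, x3, x4 ≥ 0.
At the optimum only compost blend, DAP, ammonium sulfate are positive (gypsum = 0). The nitrogen, phosphorus (P₂O₅), potassium (K₂O) requirements are met with equality.
So compost blend = 1 kg, DAP = 0.8043 kg, ammonium sulfate = 1.748 kg.
Objective = 0.05·1 + 0.77·0.8043 + 0.36·1.748 = 1.2986.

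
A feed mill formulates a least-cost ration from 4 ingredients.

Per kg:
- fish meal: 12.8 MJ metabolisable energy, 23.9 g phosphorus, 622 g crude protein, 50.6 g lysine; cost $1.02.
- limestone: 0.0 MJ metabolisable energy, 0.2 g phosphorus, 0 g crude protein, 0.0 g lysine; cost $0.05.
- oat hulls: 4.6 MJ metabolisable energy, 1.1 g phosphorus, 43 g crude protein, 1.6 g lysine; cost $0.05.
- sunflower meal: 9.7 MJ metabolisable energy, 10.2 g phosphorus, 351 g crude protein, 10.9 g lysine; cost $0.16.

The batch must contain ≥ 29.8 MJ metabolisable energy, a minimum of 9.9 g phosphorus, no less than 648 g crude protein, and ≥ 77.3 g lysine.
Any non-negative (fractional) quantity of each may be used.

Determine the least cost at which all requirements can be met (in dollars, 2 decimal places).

$1.13

This is a linear program. Let x1 = kg of fish meal, x2 = kg of limestone, x3 = kg of oat hulls, x4 = kg of sunflower meal.
Minimize 1.02x1 + 0.05x2 + 0.05x3 + 0.16x4 with:
  12.8x1 + 4.6x3 + 9.7x4 ≥ 29.8   (metabolisable energy)
  23.9x1 + 0.2x2 + 1.1x3 + 10.2x4 ≥ 9.9   (phosphorus)
  622x1 + 43x3 + 351x4 ≥ 648   (crude protein)
  50.6x1 + 1.6x3 + 10.9x4 ≥ 77.3   (lysine)
  x1, x2, x3, x4 ≥ 0.
The minimum-cost mix takes nothing from fish meal, limestone, oat hulls — only sunflower meal. There the lysine constraint is tight.
That vertex is x4 = 7.092.
Hence cost = 0.16·7.092 = $1.1347.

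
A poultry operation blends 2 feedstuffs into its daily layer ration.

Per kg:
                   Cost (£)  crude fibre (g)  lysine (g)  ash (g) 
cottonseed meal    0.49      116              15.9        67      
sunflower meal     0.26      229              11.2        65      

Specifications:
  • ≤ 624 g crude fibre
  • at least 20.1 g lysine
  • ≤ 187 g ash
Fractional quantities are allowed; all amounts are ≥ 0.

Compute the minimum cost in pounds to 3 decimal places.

£0.467

Let x1 = kg of cottonseed meal, x2 = kg of sunflower meal.
Minimize 0.49x1 + 0.26x2 s.t.:
  116x1 + 229x2 ≤ 624   (crude fibre)
  15.9x1 + 11.2x2 ≥ 20.1   (lysine)
  67x1 + 65x2 ≤ 187   (ash)
  x1, x2 ≥ 0.
The cheapest feasible vertex uses only sunflower meal; cottonseed meal is not used. The lysine requirement is met with equality.
Solving gives x2 = 1.795.
Total cost: 0.26·1.795 = 0.46670.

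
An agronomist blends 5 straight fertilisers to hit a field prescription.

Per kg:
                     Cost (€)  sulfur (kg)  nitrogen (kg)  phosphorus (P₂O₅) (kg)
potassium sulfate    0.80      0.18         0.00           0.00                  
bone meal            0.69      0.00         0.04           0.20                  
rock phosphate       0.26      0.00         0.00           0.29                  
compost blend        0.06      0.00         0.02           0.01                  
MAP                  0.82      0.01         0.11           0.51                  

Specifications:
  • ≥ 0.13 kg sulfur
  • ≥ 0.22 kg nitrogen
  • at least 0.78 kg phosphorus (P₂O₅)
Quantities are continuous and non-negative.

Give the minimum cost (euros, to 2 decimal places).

€1.84

This is a linear program. Let x1 = kg of potassium sulfate, x2 = kg of bone meal, x3 = kg of rock phosphate, x4 = kg of compost blend, x5 = kg of MAP.
Minimise 0.8x1 + 0.69x2 + 0.26x3 + 0.06x4 + 0.82x5 subject to:
  0.18x1 + 0.01x5 ≥ 0.13   (sulfur)
  0.04x2 + 0.02x4 + 0.11x5 ≥ 0.22   (nitrogen)
  0.2x2 + 0.29x3 + 0.01x4 + 0.51x5 ≥ 0.78   (phosphorus (P₂O₅))
  x1, x2, x3, x4, x5 ≥ 0.
The optimal basis is {potassium sulfate, rock phosphate, compost blend}; bone meal, MAP drop out. The sulfur, nitrogen, phosphorus (P₂O₅) requirements are met with equality.
That vertex is x1 = 0.7222, x3 = 2.31, x4 = 11.
Hence cost = 0.8·0.7222 + 0.26·2.31 + 0.06·11 = €1.8384.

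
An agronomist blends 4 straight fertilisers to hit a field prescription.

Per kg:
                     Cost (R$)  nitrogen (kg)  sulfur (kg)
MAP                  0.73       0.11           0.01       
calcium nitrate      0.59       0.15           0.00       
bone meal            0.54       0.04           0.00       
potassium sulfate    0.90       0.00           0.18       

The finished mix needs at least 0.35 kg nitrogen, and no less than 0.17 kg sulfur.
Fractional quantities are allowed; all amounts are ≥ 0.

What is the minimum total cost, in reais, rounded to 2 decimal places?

R$2.23

This is a linear program. Let x1 = kg of MAP, x2 = kg of calcium nitrate, x3 = kg of bone meal, x4 = kg of potassium sulfate.
Minimize 0.73x1 + 0.59x2 + 0.54x3 + 0.9x4 subject to:
  0.11x1 + 0.15x2 + 0.04x3 ≥ 0.35   (nitrogen)
  0.01x1 + 0.18x4 ≥ 0.17   (sulfur)
  x1, x2, x3, x4 ≥ 0.
At the optimum only calcium nitrate, potassium sulfate are positive (MAP, bone meal = 0). The nitrogen and sulfur requirements are met with equality.
Solving gives x2 = 2.333, x4 = 0.9444.
Cost = 0.59·2.333 + 0.9·0.9444 = 2.2264.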